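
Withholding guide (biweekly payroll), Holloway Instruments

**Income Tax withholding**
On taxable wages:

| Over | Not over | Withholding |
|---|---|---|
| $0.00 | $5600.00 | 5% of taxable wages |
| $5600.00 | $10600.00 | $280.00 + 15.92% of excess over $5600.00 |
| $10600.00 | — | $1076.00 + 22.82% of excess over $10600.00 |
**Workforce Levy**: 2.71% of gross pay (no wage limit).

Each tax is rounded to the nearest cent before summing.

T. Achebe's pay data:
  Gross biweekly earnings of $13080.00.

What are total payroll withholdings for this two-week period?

Income Tax: taxable = $13080.00
  $1076.00 + 22.82% × ($13080.00 − $10600.00) = $1076.00 + 22.82% × $2480.00 = $1641.94
Workforce Levy: 2.71% × $13080.00 = $354.47
Total: $1641.94 + $354.47 = $1996.41

$1996.41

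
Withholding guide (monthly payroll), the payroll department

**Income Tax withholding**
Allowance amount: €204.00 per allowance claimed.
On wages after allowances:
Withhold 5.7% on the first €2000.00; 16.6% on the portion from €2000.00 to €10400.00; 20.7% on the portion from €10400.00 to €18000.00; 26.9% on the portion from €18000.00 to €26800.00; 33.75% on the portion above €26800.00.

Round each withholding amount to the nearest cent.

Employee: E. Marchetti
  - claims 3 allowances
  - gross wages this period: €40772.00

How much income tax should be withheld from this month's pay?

Income Tax: taxable = €40772.00 − 3×€204.00 = €40160.00
  €5448.80 + 33.75% × (€40160.00 − €26800.00) = €5448.80 + 33.75% × €13360.00 = €9957.80

€9957.80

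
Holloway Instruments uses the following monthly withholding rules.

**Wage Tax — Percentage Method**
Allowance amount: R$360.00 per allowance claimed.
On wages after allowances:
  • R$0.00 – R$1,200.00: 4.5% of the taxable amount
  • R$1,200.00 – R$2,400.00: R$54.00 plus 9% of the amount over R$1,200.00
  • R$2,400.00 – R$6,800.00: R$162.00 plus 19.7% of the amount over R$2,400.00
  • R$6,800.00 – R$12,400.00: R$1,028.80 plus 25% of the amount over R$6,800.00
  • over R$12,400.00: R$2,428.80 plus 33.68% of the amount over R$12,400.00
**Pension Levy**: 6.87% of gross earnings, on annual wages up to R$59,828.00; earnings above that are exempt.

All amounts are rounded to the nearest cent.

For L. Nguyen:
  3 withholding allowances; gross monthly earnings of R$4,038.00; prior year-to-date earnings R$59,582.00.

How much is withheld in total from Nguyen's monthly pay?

R$288.83

Wage Tax: taxable = R$4,038.00 − 3×R$360.00 = R$2,958.00
  R$162.00 + 19.7% × (R$2,958.00 − R$2,400.00) = R$162.00 + 19.7% × R$558.00 = R$271.93
Pension Levy: cap R$59,828.00 − YTD R$59,582.00 = R$246.00 subject; 6.87% × R$246.00 = R$16.90
Total: R$271.93 + R$16.90 = R$288.83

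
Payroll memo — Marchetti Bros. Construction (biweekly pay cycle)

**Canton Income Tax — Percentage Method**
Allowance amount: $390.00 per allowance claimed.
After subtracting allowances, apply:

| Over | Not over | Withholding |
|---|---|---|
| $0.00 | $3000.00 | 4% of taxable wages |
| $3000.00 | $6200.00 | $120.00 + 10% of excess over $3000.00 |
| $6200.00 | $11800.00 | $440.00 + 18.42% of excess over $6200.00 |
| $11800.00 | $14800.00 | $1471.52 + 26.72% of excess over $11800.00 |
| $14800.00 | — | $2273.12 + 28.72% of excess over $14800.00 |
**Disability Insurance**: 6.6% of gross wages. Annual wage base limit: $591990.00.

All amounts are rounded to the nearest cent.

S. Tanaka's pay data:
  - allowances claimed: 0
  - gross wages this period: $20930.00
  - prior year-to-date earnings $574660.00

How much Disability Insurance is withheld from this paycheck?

$1143.78

Disability Insurance: cap $591990.00 − YTD $574660.00 = $17330.00 subject; 6.6% × $17330.00 = $1143.78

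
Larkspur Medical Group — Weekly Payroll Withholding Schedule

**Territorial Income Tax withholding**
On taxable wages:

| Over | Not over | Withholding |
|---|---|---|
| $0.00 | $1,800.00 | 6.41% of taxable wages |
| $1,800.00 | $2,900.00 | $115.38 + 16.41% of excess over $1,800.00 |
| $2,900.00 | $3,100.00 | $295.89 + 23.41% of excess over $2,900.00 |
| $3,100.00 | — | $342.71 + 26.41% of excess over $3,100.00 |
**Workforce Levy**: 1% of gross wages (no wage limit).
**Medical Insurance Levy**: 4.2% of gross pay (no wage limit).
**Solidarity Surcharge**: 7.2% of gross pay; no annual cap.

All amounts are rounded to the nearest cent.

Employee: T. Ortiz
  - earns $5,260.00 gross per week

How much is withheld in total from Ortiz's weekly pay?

$1,565.41

Territorial Income Tax: taxable = $5,260.00
  $342.71 + 26.41% × ($5,260.00 − $3,100.00) = $342.71 + 26.41% × $2,160.00 = $913.17
Workforce Levy: 1% × $5,260.00 = $52.60
Medical Insurance Levy: 4.2% × $5,260.00 = $220.92
Solidarity Surcharge: 7.2% × $5,260.00 = $378.72
Total: $913.17 + $52.60 + $220.92 + $378.72 = $1,565.41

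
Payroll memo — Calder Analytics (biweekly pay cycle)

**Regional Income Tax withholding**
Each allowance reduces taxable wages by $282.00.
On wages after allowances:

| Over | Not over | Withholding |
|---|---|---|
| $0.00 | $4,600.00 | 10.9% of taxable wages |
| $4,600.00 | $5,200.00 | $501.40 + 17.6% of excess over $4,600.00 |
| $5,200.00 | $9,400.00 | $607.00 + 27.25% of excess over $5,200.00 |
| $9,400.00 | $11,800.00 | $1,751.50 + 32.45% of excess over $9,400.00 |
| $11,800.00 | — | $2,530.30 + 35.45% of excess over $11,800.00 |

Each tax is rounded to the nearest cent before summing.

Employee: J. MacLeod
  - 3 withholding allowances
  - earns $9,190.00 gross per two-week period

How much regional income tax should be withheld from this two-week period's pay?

$1,463.74

Regional Income Tax: taxable = $9,190.00 − 3×$282.00 = $8,344.00
  $607.00 + 27.25% × ($8,344.00 − $5,200.00) = $607.00 + 27.25% × $3,144.00 = $1,463.74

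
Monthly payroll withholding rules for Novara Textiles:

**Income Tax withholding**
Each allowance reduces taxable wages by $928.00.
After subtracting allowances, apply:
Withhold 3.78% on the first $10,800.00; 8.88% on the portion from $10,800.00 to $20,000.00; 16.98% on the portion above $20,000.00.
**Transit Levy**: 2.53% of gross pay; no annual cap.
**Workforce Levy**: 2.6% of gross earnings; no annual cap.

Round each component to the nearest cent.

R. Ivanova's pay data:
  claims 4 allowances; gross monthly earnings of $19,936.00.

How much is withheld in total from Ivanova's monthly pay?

Income Tax: taxable = $19,936.00 − 4×$928.00 = $16,224.00
  $408.24 + 8.88% × ($16,224.00 − $10,800.00) = $408.24 + 8.88% × $5,424.00 = $889.89
Transit Levy: 2.53% × $19,936.00 = $504.38
Workforce Levy: 2.6% × $19,936.00 = $518.34
Total: $889.89 + $504.38 + $518.34 = $1,912.61

$1,912.61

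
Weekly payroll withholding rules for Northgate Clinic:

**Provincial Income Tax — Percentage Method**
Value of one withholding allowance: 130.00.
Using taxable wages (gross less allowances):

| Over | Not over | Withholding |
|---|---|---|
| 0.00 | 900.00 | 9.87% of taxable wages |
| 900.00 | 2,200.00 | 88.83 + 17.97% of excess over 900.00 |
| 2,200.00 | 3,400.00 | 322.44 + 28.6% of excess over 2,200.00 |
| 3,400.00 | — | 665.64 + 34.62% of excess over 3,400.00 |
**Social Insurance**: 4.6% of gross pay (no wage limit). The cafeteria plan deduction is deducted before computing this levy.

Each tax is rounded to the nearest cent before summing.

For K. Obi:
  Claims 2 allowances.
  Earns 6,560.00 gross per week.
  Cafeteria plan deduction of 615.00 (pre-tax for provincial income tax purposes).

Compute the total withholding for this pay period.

Provincial Income Tax: taxable = 6,560.00 − 615.00 − 2×130.00 = 5,685.00
  665.64 + 34.62% × (5,685.00 − 3,400.00) = 665.64 + 34.62% × 2,285.00 = 1,456.71
Social Insurance: 4.6% × 5,945.00 = 273.47
Total: 1,456.71 + 273.47 = 1,730.18

1,730.18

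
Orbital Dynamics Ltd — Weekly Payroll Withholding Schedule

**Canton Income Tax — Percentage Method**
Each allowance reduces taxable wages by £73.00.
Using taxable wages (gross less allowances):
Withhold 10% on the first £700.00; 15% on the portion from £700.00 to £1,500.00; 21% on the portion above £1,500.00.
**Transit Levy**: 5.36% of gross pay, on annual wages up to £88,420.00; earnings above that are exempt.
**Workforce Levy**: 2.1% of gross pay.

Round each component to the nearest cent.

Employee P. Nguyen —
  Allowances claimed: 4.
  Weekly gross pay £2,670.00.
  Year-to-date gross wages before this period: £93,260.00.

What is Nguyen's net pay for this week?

Canton Income Tax: taxable = £2,670.00 − 4×£73.00 = £2,378.00
  £190.00 + 21% × (£2,378.00 − £1,500.00) = £190.00 + 21% × £878.00 = £374.38
Transit Levy: YTD £93,260.00 ≥ cap £88,420.00 → £0.00
Workforce Levy: 2.1% × £2,670.00 = £56.07
Total withheld: £374.38 + £0.00 + £56.07 = £430.45
Net pay: £2,670.00 − £430.45 = £2,239.55

£2,239.55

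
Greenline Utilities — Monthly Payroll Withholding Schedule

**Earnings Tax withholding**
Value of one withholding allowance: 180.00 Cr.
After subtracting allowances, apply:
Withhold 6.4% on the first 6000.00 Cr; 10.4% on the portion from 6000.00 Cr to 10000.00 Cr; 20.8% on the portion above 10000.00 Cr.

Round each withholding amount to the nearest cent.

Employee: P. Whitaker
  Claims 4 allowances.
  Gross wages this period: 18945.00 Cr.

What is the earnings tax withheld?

Earnings Tax: taxable = 18945.00 Cr − 4×180.00 Cr = 18225.00 Cr
  800.00 Cr + 20.8% × (18225.00 Cr − 10000.00 Cr) = 800.00 Cr + 20.8% × 8225.00 Cr = 2510.80 Cr

2510.80 Cr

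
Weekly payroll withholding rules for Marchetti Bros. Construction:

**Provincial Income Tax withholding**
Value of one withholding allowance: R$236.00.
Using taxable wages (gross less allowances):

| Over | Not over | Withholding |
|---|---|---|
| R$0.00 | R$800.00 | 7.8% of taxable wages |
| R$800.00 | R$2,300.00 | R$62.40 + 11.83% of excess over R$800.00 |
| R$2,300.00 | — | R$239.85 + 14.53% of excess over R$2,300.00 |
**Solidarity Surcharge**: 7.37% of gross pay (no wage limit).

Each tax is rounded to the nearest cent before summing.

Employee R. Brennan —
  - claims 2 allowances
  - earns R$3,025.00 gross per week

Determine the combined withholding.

Provincial Income Tax: taxable = R$3,025.00 − 2×R$236.00 = R$2,553.00
  R$239.85 + 14.53% × (R$2,553.00 − R$2,300.00) = R$239.85 + 14.53% × R$253.00 = R$276.61
Solidarity Surcharge: 7.37% × R$3,025.00 = R$222.94
Total: R$276.61 + R$222.94 = R$499.55

R$499.55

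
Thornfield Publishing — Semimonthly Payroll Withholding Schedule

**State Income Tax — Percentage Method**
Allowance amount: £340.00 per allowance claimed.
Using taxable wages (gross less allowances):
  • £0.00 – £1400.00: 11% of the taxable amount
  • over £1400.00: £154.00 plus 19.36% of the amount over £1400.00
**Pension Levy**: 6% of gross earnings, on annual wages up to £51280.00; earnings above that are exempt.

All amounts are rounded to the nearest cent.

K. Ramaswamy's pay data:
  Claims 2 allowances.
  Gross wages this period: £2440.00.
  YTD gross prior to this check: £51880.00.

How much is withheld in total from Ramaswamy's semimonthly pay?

£223.70

State Income Tax: taxable = £2440.00 − 2×£340.00 = £1760.00
  £154.00 + 19.36% × (£1760.00 − £1400.00) = £154.00 + 19.36% × £360.00 = £223.70
Pension Levy: YTD £51880.00 ≥ cap £51280.00 → £0.00
Total: £223.70 + £0.00 = £223.70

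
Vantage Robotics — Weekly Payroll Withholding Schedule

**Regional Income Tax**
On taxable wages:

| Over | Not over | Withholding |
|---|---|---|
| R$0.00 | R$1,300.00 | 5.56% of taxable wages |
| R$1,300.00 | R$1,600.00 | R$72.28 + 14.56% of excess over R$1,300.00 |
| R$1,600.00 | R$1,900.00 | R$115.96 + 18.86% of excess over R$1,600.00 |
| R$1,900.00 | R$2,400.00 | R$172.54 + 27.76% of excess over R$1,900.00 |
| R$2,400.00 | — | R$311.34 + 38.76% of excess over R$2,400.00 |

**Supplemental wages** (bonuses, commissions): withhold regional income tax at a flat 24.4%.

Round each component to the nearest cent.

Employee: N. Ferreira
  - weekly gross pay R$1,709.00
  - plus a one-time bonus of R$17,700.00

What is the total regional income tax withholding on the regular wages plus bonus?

R$4,455.32

Regional Income Tax: taxable = R$1,709.00
  R$115.96 + 18.86% × (R$1,709.00 − R$1,600.00) = R$115.96 + 18.86% × R$109.00 = R$136.52
Supplemental (24.4% flat on bonus): 24.4% × R$17,700.00 = R$4,318.80
Total regional income tax: R$136.52 + R$4,318.80 = R$4,455.32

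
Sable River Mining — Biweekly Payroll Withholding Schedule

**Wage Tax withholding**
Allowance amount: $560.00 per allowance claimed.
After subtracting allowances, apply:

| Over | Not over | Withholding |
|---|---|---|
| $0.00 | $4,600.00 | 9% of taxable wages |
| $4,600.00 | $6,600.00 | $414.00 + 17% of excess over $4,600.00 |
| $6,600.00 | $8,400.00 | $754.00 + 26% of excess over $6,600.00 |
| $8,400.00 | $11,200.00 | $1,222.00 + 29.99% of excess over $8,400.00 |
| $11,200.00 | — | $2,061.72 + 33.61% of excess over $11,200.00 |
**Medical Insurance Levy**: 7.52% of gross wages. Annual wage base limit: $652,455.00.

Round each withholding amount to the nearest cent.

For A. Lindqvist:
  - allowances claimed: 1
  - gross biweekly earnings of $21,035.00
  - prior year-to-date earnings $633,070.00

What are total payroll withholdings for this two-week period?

$6,636.80

Wage Tax: taxable = $21,035.00 − 1×$560.00 = $20,475.00
  $2,061.72 + 33.61% × ($20,475.00 − $11,200.00) = $2,061.72 + 33.61% × $9,275.00 = $5,179.05
Medical Insurance Levy: cap $652,455.00 − YTD $633,070.00 = $19,385.00 subject; 7.52% × $19,385.00 = $1,457.75
Total: $5,179.05 + $1,457.75 = $6,636.80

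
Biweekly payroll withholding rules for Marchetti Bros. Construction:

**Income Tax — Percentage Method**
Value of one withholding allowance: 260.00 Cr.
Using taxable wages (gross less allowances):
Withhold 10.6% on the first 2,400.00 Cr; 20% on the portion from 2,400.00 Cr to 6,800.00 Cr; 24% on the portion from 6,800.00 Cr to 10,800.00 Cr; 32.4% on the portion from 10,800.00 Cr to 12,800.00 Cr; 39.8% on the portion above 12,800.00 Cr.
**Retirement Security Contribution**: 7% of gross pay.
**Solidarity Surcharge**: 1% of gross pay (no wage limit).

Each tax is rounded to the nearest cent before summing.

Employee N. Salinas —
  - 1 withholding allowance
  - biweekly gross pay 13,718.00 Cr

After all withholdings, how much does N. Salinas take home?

9,616.28 Cr

Income Tax: taxable = 13,718.00 Cr − 1×260.00 Cr = 13,458.00 Cr
  2,742.40 Cr + 39.8% × (13,458.00 Cr − 12,800.00 Cr) = 2,742.40 Cr + 39.8% × 658.00 Cr = 3,004.28 Cr
Retirement Security Contribution: 7% × 13,718.00 Cr = 960.26 Cr
Solidarity Surcharge: 1% × 13,718.00 Cr = 137.18 Cr
Total withheld: 3,004.28 Cr + 960.26 Cr + 137.18 Cr = 4,101.72 Cr
Net pay: 13,718.00 Cr − 4,101.72 Cr = 9,616.28 Cr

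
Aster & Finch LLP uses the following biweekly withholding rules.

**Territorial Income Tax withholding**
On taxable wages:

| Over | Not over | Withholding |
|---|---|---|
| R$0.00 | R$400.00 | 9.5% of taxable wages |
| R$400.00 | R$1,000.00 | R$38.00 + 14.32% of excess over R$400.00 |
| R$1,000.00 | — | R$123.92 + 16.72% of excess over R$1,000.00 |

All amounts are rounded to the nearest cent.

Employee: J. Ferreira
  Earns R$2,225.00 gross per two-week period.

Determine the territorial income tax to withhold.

Territorial Income Tax: taxable = R$2,225.00
  R$123.92 + 16.72% × (R$2,225.00 − R$1,000.00) = R$123.92 + 16.72% × R$1,225.00 = R$328.74

R$328.74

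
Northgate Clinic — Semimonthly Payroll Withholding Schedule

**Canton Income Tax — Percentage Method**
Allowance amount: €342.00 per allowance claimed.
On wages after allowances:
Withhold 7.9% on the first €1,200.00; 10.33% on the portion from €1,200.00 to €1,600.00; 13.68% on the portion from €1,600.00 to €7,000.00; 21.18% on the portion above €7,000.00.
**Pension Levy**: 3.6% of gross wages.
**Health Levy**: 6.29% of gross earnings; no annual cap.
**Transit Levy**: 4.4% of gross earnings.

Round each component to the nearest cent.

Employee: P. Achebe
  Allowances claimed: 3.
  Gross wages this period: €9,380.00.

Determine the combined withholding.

€2,502.02

Canton Income Tax: taxable = €9,380.00 − 3×€342.00 = €8,354.00
  €874.84 + 21.18% × (€8,354.00 − €7,000.00) = €874.84 + 21.18% × €1,354.00 = €1,161.62
Pension Levy: 3.6% × €9,380.00 = €337.68
Health Levy: 6.29% × €9,380.00 = €590.00
Transit Levy: 4.4% × €9,380.00 = €412.72
Total: €1,161.62 + €337.68 + €590.00 + €412.72 = €2,502.02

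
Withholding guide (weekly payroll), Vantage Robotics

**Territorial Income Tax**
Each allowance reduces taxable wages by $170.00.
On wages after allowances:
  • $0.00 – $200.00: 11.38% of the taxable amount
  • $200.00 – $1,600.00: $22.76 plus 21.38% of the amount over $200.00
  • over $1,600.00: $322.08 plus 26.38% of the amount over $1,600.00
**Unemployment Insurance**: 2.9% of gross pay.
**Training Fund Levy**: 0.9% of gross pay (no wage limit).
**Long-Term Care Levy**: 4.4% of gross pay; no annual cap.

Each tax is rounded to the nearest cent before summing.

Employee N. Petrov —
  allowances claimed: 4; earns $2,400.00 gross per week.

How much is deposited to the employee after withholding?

Territorial Income Tax: taxable = $2,400.00 − 4×$170.00 = $1,720.00
  $322.08 + 26.38% × ($1,720.00 − $1,600.00) = $322.08 + 26.38% × $120.00 = $353.74
Unemployment Insurance: 2.9% × $2,400.00 = $69.60
Training Fund Levy: 0.9% × $2,400.00 = $21.60
Long-Term Care Levy: 4.4% × $2,400.00 = $105.60
Total withheld: $353.74 + $69.60 + $21.60 + $105.60 = $550.54
Net pay: $2,400.00 − $550.54 = $1,849.46

$1,849.46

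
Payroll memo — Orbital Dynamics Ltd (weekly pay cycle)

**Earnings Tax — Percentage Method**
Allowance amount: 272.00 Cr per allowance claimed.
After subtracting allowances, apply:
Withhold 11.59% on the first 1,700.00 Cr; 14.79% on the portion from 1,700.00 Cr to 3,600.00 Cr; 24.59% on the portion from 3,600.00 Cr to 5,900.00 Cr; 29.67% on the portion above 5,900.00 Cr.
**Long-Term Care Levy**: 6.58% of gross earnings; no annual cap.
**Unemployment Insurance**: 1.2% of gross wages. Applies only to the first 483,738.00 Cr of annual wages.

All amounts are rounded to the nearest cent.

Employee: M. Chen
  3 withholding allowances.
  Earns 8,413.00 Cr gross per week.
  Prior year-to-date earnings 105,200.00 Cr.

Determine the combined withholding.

2,201.65 Cr

Earnings Tax: taxable = 8,413.00 Cr − 3×272.00 Cr = 7,597.00 Cr
  1,043.61 Cr + 29.67% × (7,597.00 Cr − 5,900.00 Cr) = 1,043.61 Cr + 29.67% × 1,697.00 Cr = 1,547.11 Cr
Long-Term Care Levy: 6.58% × 8,413.00 Cr = 553.58 Cr
Unemployment Insurance: 1.2% × 8,413.00 Cr = 100.96 Cr
Total: 1,547.11 Cr + 553.58 Cr + 100.96 Cr = 2,201.65 Cr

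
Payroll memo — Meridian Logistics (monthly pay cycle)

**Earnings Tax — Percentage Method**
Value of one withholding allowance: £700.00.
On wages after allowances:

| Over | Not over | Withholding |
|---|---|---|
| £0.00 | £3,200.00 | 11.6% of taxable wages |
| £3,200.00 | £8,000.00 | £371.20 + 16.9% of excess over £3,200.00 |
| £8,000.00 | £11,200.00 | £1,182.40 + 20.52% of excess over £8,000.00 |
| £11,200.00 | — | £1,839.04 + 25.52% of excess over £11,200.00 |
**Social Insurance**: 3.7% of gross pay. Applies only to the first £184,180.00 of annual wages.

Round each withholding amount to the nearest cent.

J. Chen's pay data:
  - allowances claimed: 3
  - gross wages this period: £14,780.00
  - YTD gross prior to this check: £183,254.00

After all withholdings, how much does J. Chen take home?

Earnings Tax: taxable = £14,780.00 − 3×£700.00 = £12,680.00
  £1,839.04 + 25.52% × (£12,680.00 − £11,200.00) = £1,839.04 + 25.52% × £1,480.00 = £2,216.74
Social Insurance: cap £184,180.00 − YTD £183,254.00 = £926.00 subject; 3.7% × £926.00 = £34.26
Total withheld: £2,216.74 + £34.26 = £2,251.00
Net pay: £14,780.00 − £2,251.00 = £12,529.00

£12,529.00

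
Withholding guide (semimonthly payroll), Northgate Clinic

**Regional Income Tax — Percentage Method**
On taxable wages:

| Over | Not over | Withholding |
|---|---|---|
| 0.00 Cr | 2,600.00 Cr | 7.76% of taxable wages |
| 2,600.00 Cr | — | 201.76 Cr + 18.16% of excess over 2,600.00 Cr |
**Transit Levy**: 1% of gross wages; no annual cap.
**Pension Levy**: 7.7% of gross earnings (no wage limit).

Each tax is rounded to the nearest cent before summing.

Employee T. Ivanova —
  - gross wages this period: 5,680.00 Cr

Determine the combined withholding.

Regional Income Tax: taxable = 5,680.00 Cr
  201.76 Cr + 18.16% × (5,680.00 Cr − 2,600.00 Cr) = 201.76 Cr + 18.16% × 3,080.00 Cr = 761.09 Cr
Transit Levy: 1% × 5,680.00 Cr = 56.80 Cr
Pension Levy: 7.7% × 5,680.00 Cr = 437.36 Cr
Total: 761.09 Cr + 56.80 Cr + 437.36 Cr = 1,255.25 Cr

1,255.25 Cr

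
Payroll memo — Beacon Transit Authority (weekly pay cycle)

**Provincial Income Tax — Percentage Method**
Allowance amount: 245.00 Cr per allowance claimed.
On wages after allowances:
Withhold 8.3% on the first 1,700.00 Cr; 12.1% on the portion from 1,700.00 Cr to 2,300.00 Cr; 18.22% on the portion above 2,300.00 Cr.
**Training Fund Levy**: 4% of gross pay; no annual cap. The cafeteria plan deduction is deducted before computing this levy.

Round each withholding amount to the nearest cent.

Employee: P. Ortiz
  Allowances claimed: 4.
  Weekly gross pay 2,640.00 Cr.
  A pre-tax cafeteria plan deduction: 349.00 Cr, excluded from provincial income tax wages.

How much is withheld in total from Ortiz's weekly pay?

Provincial Income Tax: taxable = 2,640.00 Cr − 349.00 Cr − 4×245.00 Cr = 1,311.00 Cr
  8.3% × 1,311.00 Cr = 108.81 Cr
Training Fund Levy: 4% × 2,291.00 Cr = 91.64 Cr
Total: 108.81 Cr + 91.64 Cr = 200.45 Cr

200.45 Cr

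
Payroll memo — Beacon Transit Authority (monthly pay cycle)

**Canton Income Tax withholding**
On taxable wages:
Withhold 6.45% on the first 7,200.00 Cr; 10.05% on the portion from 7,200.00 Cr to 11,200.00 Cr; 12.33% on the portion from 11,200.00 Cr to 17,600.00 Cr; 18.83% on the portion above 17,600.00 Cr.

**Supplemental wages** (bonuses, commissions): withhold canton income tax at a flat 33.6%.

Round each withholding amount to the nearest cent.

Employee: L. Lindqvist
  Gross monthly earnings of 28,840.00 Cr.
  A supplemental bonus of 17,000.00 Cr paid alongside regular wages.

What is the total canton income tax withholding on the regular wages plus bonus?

9,484.01 Cr

Canton Income Tax: taxable = 28,840.00 Cr
  1,655.52 Cr + 18.83% × (28,840.00 Cr − 17,600.00 Cr) = 1,655.52 Cr + 18.83% × 11,240.00 Cr = 3,772.01 Cr
Supplemental (33.6% flat on bonus): 33.6% × 17,000.00 Cr = 5,712.00 Cr
Total canton income tax: 3,772.01 Cr + 5,712.00 Cr = 9,484.01 Cr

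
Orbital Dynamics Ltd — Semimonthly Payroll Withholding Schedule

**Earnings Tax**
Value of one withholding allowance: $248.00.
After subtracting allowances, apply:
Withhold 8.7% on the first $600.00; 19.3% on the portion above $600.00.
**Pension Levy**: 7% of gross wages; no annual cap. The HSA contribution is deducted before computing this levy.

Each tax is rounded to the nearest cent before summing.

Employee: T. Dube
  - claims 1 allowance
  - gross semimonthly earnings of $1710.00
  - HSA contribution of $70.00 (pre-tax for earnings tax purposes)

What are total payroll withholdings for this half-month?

Earnings Tax: taxable = $1710.00 − $70.00 − 1×$248.00 = $1392.00
  $52.20 + 19.3% × ($1392.00 − $600.00) = $52.20 + 19.3% × $792.00 = $205.06
Pension Levy: 7% × $1640.00 = $114.80
Total: $205.06 + $114.80 = $319.86

$319.86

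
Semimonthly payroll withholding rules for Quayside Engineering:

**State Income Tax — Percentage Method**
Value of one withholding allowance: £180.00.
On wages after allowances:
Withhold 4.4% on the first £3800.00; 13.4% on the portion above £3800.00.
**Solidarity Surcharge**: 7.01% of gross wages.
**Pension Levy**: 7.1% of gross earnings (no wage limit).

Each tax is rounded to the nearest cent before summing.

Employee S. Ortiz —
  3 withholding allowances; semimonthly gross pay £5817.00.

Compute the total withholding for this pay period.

£1185.90

State Income Tax: taxable = £5817.00 − 3×£180.00 = £5277.00
  £167.20 + 13.4% × (£5277.00 − £3800.00) = £167.20 + 13.4% × £1477.00 = £365.12
Solidarity Surcharge: 7.01% × £5817.00 = £407.77
Pension Levy: 7.1% × £5817.00 = £413.01
Total: £365.12 + £407.77 + £413.01 = £1185.90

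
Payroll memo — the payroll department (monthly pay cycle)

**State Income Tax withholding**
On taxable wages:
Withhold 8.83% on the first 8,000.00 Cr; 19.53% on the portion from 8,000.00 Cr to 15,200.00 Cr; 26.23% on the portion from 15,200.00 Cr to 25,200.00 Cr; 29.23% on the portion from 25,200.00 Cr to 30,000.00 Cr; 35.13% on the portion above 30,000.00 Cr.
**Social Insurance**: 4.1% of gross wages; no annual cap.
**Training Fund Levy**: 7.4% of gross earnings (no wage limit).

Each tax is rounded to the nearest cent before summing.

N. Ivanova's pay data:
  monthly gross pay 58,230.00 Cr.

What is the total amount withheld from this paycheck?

State Income Tax: taxable = 58,230.00 Cr
  6,138.60 Cr + 35.13% × (58,230.00 Cr − 30,000.00 Cr) = 6,138.60 Cr + 35.13% × 28,230.00 Cr = 16,055.80 Cr
Social Insurance: 4.1% × 58,230.00 Cr = 2,387.43 Cr
Training Fund Levy: 7.4% × 58,230.00 Cr = 4,309.02 Cr
Total: 16,055.80 Cr + 2,387.43 Cr + 4,309.02 Cr = 22,752.25 Cr

22,752.25 Cr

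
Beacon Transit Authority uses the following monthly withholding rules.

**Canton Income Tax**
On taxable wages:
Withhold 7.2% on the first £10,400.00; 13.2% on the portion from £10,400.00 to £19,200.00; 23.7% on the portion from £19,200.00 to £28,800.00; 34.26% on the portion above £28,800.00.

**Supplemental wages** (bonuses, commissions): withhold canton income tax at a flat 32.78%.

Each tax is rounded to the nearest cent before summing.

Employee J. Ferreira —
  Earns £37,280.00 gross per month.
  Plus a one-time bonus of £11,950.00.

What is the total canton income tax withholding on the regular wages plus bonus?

Canton Income Tax: taxable = £37,280.00
  £4,185.60 + 34.26% × (£37,280.00 − £28,800.00) = £4,185.60 + 34.26% × £8,480.00 = £7,090.85
Supplemental (32.78% flat on bonus): 32.78% × £11,950.00 = £3,917.21
Total canton income tax: £7,090.85 + £3,917.21 = £11,008.06

£11,008.06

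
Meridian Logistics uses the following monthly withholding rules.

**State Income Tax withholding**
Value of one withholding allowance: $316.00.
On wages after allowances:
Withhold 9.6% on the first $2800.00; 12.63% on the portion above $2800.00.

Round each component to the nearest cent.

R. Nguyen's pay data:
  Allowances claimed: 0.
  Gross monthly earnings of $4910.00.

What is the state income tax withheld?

State Income Tax: taxable = $4910.00
  $268.80 + 12.63% × ($4910.00 − $2800.00) = $268.80 + 12.63% × $2110.00 = $535.29

$535.29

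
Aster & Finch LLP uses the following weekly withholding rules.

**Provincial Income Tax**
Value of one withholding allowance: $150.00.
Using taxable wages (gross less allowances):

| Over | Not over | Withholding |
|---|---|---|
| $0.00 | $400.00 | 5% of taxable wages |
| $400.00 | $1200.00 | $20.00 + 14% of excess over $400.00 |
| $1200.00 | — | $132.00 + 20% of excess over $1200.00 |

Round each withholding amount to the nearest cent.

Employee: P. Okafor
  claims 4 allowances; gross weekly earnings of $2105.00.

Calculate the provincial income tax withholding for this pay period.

$193.00

Provincial Income Tax: taxable = $2105.00 − 4×$150.00 = $1505.00
  $132.00 + 20% × ($1505.00 − $1200.00) = $132.00 + 20% × $305.00 = $193.00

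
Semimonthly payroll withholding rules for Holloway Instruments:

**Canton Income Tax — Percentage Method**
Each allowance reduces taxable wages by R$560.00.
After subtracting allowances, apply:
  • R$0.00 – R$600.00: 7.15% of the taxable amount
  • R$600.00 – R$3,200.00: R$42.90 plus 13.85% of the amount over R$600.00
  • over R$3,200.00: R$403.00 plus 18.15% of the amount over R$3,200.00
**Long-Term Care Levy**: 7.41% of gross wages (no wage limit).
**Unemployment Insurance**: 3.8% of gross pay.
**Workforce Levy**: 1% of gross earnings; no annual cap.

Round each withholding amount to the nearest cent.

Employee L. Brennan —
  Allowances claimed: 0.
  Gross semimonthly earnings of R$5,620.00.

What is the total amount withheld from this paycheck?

Canton Income Tax: taxable = R$5,620.00
  R$403.00 + 18.15% × (R$5,620.00 − R$3,200.00) = R$403.00 + 18.15% × R$2,420.00 = R$842.23
Long-Term Care Levy: 7.41% × R$5,620.00 = R$416.44
Unemployment Insurance: 3.8% × R$5,620.00 = R$213.56
Workforce Levy: 1% × R$5,620.00 = R$56.20
Total: R$842.23 + R$416.44 + R$213.56 + R$56.20 = R$1,528.43

R$1,528.43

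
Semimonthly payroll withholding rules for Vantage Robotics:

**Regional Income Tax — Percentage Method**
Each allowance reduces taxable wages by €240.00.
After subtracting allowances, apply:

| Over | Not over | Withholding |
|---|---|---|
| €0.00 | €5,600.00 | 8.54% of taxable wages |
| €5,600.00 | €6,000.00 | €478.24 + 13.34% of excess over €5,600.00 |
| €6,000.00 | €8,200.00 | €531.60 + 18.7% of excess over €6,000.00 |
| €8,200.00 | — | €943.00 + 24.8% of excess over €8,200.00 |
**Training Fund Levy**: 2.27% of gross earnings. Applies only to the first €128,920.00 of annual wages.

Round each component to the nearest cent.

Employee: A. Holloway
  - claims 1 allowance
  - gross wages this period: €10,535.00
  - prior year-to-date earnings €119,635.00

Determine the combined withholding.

Regional Income Tax: taxable = €10,535.00 − 1×€240.00 = €10,295.00
  €943.00 + 24.8% × (€10,295.00 − €8,200.00) = €943.00 + 24.8% × €2,095.00 = €1,462.56
Training Fund Levy: cap €128,920.00 − YTD €119,635.00 = €9,285.00 subject; 2.27% × €9,285.00 = €210.77
Total: €1,462.56 + €210.77 = €1,673.33

€1,673.33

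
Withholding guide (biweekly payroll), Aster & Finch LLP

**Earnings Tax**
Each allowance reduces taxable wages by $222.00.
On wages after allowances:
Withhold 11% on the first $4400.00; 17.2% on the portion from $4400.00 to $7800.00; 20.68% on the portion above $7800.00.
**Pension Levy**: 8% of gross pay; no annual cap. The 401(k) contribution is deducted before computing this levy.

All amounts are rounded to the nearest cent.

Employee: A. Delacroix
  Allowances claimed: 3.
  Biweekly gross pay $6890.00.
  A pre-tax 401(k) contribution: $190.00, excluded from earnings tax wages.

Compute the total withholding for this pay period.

Earnings Tax: taxable = $6890.00 − $190.00 − 3×$222.00 = $6034.00
  $484.00 + 17.2% × ($6034.00 − $4400.00) = $484.00 + 17.2% × $1634.00 = $765.05
Pension Levy: 8% × $6700.00 = $536.00
Total: $765.05 + $536.00 = $1301.05

$1301.05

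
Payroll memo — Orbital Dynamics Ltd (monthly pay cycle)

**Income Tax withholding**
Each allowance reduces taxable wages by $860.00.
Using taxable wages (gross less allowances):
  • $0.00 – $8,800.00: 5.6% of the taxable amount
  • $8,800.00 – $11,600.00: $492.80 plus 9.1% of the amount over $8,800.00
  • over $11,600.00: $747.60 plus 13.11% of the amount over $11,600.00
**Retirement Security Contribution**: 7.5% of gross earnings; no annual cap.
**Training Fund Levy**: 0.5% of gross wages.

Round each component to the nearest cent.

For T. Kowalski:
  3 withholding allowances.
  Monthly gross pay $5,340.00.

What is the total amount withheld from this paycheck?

Income Tax: taxable = $5,340.00 − 3×$860.00 = $2,760.00
  5.6% × $2,760.00 = $154.56
Retirement Security Contribution: 7.5% × $5,340.00 = $400.50
Training Fund Levy: 0.5% × $5,340.00 = $26.70
Total: $154.56 + $400.50 + $26.70 = $581.76

$581.76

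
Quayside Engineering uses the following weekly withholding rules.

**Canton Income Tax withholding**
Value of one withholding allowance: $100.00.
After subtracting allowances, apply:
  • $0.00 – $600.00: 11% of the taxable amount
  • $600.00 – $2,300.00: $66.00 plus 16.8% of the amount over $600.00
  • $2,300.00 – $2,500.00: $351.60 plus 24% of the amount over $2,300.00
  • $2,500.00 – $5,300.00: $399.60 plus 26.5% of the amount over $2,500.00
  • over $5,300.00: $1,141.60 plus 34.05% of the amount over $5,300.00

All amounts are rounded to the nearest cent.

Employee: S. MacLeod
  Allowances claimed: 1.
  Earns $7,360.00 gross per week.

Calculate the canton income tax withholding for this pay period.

$1,808.98

Canton Income Tax: taxable = $7,360.00 − 1×$100.00 = $7,260.00
  $1,141.60 + 34.05% × ($7,260.00 − $5,300.00) = $1,141.60 + 34.05% × $1,960.00 = $1,808.98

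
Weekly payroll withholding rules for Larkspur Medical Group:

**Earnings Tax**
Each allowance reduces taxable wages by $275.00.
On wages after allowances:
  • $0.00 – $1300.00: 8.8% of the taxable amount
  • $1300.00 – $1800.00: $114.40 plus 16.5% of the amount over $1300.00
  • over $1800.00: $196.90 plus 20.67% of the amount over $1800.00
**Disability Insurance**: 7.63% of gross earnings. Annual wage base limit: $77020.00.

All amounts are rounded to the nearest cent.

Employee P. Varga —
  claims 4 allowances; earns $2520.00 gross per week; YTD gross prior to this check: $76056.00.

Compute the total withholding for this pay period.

$207.75

Earnings Tax: taxable = $2520.00 − 4×$275.00 = $1420.00
  $114.40 + 16.5% × ($1420.00 − $1300.00) = $114.40 + 16.5% × $120.00 = $134.20
Disability Insurance: cap $77020.00 − YTD $76056.00 = $964.00 subject; 7.63% × $964.00 = $73.55
Total: $134.20 + $73.55 = $207.75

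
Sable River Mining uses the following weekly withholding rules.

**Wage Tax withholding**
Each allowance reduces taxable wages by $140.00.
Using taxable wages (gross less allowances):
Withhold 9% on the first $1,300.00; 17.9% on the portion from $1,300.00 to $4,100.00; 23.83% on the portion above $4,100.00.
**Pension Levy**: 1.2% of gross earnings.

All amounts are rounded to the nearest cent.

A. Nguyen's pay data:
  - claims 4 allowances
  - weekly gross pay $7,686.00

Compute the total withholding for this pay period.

Wage Tax: taxable = $7,686.00 − 4×$140.00 = $7,126.00
  $618.20 + 23.83% × ($7,126.00 − $4,100.00) = $618.20 + 23.83% × $3,026.00 = $1,339.30
Pension Levy: 1.2% × $7,686.00 = $92.23
Total: $1,339.30 + $92.23 = $1,431.53

$1,431.53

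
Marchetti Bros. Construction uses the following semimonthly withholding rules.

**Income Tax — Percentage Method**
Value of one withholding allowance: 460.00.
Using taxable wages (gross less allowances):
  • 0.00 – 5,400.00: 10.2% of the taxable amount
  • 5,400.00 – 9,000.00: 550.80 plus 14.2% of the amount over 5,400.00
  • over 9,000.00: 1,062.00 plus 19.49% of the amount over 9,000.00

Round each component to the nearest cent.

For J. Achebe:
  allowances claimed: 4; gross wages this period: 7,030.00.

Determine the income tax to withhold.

529.38

Income Tax: taxable = 7,030.00 − 4×460.00 = 5,190.00
  10.2% × 5,190.00 = 529.38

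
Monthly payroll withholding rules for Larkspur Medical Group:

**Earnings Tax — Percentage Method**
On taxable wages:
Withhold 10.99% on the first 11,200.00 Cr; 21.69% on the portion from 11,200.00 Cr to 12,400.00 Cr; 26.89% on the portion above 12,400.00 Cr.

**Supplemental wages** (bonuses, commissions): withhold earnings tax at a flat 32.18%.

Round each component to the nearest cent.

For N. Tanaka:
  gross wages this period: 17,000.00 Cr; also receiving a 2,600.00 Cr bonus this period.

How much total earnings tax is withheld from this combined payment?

3,564.78 Cr

Earnings Tax: taxable = 17,000.00 Cr
  1,491.16 Cr + 26.89% × (17,000.00 Cr − 12,400.00 Cr) = 1,491.16 Cr + 26.89% × 4,600.00 Cr = 2,728.10 Cr
Supplemental (32.18% flat on bonus): 32.18% × 2,600.00 Cr = 836.68 Cr
Total earnings tax: 2,728.10 Cr + 836.68 Cr = 3,564.78 Cr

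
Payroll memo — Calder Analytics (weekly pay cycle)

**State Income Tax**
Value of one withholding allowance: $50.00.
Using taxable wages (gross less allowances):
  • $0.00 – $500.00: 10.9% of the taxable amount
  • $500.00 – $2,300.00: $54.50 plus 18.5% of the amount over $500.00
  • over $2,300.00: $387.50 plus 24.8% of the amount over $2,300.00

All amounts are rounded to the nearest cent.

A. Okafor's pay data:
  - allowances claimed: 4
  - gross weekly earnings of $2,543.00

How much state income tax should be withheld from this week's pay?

$398.16

State Income Tax: taxable = $2,543.00 − 4×$50.00 = $2,343.00
  $387.50 + 24.8% × ($2,343.00 − $2,300.00) = $387.50 + 24.8% × $43.00 = $398.16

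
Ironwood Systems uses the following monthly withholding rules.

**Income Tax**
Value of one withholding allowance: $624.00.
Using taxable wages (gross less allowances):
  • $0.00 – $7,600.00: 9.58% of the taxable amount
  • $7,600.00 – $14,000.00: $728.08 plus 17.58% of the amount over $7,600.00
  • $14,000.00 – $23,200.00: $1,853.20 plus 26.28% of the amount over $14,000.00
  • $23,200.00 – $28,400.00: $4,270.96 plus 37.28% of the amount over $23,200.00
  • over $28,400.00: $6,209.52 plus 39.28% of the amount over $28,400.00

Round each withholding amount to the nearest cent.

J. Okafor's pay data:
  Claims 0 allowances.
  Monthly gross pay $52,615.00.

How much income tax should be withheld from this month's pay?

Income Tax: taxable = $52,615.00
  $6,209.52 + 39.28% × ($52,615.00 − $28,400.00) = $6,209.52 + 39.28% × $24,215.00 = $15,721.17

$15,721.17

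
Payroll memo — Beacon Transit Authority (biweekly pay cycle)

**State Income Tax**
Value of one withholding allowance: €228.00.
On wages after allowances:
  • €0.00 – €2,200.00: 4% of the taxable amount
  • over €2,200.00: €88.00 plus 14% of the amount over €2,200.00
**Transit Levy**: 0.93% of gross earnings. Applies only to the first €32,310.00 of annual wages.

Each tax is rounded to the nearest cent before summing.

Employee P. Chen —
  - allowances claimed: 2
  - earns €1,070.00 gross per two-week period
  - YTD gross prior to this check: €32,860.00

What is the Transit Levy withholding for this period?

Transit Levy: YTD €32,860.00 ≥ cap €32,310.00 → €0.00

€0.00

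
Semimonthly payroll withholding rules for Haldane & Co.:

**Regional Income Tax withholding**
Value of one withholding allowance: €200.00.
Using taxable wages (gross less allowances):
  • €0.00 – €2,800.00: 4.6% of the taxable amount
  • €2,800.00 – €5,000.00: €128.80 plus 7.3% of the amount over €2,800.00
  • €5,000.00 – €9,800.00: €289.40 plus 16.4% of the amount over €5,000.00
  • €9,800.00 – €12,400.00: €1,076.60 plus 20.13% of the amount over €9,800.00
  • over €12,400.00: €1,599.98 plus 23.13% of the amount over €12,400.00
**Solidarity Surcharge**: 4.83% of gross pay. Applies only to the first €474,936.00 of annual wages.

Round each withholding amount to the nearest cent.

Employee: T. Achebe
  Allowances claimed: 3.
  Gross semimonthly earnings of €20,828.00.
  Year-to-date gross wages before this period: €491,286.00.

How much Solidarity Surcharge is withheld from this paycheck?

€0.00

Solidarity Surcharge: YTD €491,286.00 ≥ cap €474,936.00 → €0.00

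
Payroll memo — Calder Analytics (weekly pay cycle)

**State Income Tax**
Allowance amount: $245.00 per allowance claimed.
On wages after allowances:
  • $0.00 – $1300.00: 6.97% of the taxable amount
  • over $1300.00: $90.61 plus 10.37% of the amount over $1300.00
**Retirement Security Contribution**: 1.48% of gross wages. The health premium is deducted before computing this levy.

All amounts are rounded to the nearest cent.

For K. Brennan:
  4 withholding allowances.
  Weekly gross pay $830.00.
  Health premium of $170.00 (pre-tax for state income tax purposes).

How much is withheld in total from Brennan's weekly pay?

State Income Tax: taxable = $830.00 − $170.00 − 4×$245.00 = $-320.00
  Taxable ≤ 0 → $0.00
Retirement Security Contribution: 1.48% × $660.00 = $9.77
Total: $0.00 + $9.77 = $9.77

$9.77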